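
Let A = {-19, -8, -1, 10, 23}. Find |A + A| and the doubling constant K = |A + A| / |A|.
K = |A + A| / |A| = 14/5

Enumerate A + A = {a + b : a, b ∈ A}. With |A| = 5, there are |A|^2 = 25 ordered sum pairs; collecting distinct values, A + A = {-38, -27, -20, -16, -9, -2, 2, 4, 9, 15, 20, 22, 33, 46}, so |A + A| = 14. Thus K = 14/5. For comparison, the minimum possible |A + A| over all 5-element sets is 2·5 − 1 = 9 (so min K = 9/5), attained only by arithmetic progressions.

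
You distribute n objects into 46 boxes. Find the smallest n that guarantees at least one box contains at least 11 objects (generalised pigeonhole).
n = (11 − 1)·46 + 1 = 461

By the generalised pigeonhole principle, to guarantee some box contains ≥ r objects we need more than (r − 1) · k objects total. Threshold: n = (r − 1) · k + 1. With r = 11 and k = 46: n = 10 · 46 + 1 = 460 + 1 = 461. For n = 460 = 10 · 46, we can put exactly 10 objects in every box, avoiding 11 in any single one — so 461 is tight.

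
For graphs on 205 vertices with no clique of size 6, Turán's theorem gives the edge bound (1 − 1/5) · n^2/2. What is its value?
Turán density bound = (4/5) · 205^2/2 = 16810

Turán's theorem: ex(n, K_{r+1}) is achieved by the complete r-partite Turán graph T(n, r) with parts as balanced as possible, and is at most (1 − 1/r) · n^2/2. For r = 5, n = 205: the density bound is (4/5) · 42025/2 = 16810. Since 5 ∣ 205, the Turán graph T(205, 5) has parts of equal size 41, and its edge count e(T(205, 5)) = 16810 attains the density bound exactly.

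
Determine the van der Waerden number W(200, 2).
W(200, 2) = 200 + 1 = 201

A 2-term AP is any pair of integers, so a monochromatic 2-AP exists iff some colour is used at least twice. With 200 colours, the colouring i ↦ i on {1, ..., 200} uses each colour once, avoiding any monochromatic pair, so W(200, 2) > 200. For {1, ..., 201}, pigeonhole forces two integers of the same colour, which form a monochromatic 2-AP. Hence W(200, 2) = 201.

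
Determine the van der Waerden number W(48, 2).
W(48, 2) = 48 + 1 = 49

A 2-term AP is any pair of integers, so a monochromatic 2-AP exists iff some colour is used at least twice. With 48 colours, the colouring i ↦ i on {1, ..., 48} uses each colour once, avoiding any monochromatic pair, so W(48, 2) > 48. For {1, ..., 49}, pigeonhole forces two integers of the same colour, which form a monochromatic 2-AP. Hence W(48, 2) = 49.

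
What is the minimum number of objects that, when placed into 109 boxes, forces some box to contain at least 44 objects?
n = (44 − 1)·109 + 1 = 4688

By the generalised pigeonhole principle, to guarantee some box contains ≥ r objects we need more than (r − 1) · k objects total. Threshold: n = (r − 1) · k + 1. With r = 44 and k = 109: n = 43 · 109 + 1 = 4687 + 1 = 4688. For n = 4687 = 43 · 109, we can put exactly 43 objects in every box, avoiding 44 in any single one — so 4688 is tight.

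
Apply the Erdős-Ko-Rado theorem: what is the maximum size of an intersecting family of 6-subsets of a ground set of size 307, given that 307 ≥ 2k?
max |F| = C(306, 5) = 21635312616

Erdős-Ko-Rado (1961): when n ≥ 2k, max |F| = C(n−1, k−1). The bound is attained by the star {A : i ∈ A} for any fixed i ∈ [n]. Here C(307−1, 6−1) = C(306, 5) = 21635312616.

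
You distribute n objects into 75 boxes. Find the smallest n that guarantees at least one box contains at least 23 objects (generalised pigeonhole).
n = (23 − 1)·75 + 1 = 1651

By the generalised pigeonhole principle, to guarantee some box contains ≥ r objects we need more than (r − 1) · k objects total. Threshold: n = (r − 1) · k + 1. With r = 23 and k = 75: n = 22 · 75 + 1 = 1650 + 1 = 1651. For n = 1650 = 22 · 75, we can put exactly 22 objects in every box, avoiding 23 in any single one — so 1651 is tight.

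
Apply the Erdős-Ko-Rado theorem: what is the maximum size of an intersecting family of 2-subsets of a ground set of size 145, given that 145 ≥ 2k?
max |F| = C(144, 1) = 144

Erdős-Ko-Rado (1961): when n ≥ 2k, max |F| = C(n−1, k−1). The bound is attained by the star {A : i ∈ A} for any fixed i ∈ [n]. Here C(145−1, 2−1) = C(144, 1) = 144.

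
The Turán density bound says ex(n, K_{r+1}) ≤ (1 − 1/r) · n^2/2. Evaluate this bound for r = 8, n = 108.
Turán density bound = (7/8) · 108^2/2 = 5103

Turán's theorem: ex(n, K_{r+1}) is achieved by the complete r-partite Turán graph T(n, r) with parts as balanced as possible, and is at most (1 − 1/r) · n^2/2. For r = 8, n = 108: the density bound is (7/8) · 11664/2 = 5103. The integer-valued extremum is e(T(108, 8)) = 5102, which is strictly less than the density bound 5103 since 8 ∤ 108 (the parts of T(108, 8) cannot all be equal).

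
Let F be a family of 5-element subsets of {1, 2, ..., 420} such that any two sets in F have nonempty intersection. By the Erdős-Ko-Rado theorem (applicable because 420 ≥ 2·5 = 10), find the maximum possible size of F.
max |F| = C(419, 4) = 1265926376

The Erdős-Ko-Rado theorem states: for n ≥ 2k, an intersecting family of k-subsets of an n-element set has size at most C(n − 1, k − 1), with equality for 'star' families {A ⊆ [n] : |A| = k, i ∈ A} (fix an element i). For n = 420, k = 5: C(419, 4) = 1265926376.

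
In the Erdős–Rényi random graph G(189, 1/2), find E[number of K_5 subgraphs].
E[# K_5] = C(189, 5) · (1/2)^C(5, 2) = 1905305787 / 2^10 ≈ 1860650.182617

For each 5-subset S of vertices (there are C(189, 5) = 1905305787 such S), let X_S = 1 if S induces a K_5 (all C(5, 2) = 10 edges present). Then P(X_S = 1) = (1/2)^10 = 1/1024. By linearity of expectation, E[# K_5] = C(189, 5) · (1/2)^10 = 1905305787 / 1024 ≈ 1860650.182617.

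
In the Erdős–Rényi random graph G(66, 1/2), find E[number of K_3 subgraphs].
E[# K_3] = C(66, 3) · (1/2)^C(3, 2) = 45760 / 2^3 = 5720

For each 3-subset S of vertices (there are C(66, 3) = 45760 such S), let X_S = 1 if S induces a K_3 (all C(3, 2) = 3 edges present). Then P(X_S = 1) = (1/2)^3 = 1/8. By linearity of expectation, E[# K_3] = C(66, 3) · (1/2)^3 = 45760 / 8 = 5720.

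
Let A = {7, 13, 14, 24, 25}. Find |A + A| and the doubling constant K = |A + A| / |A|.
K = |A + A| / |A| = 14/5

Enumerate A + A = {a + b : a, b ∈ A}. With |A| = 5, there are |A|^2 = 25 ordered sum pairs; collecting distinct values, A + A = {14, 20, 21, 26, 27, 28, 31, 32, 37, 38, 39, 48, 49, 50}, so |A + A| = 14. Thus K = 14/5. For comparison, the minimum possible |A + A| over all 5-element sets is 2·5 − 1 = 9 (so min K = 9/5), attained only by arithmetic progressions.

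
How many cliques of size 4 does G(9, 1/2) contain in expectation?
E[# K_4] = C(9, 4) · (1/2)^C(4, 2) = 126 / 2^6 = 63/32 = 1.96875

For each 4-subset S of vertices (there are C(9, 4) = 126 such S), let X_S = 1 if S induces a K_4 (all C(4, 2) = 6 edges present). Then P(X_S = 1) = (1/2)^6 = 1/64. By linearity of expectation, E[# K_4] = C(9, 4) · (1/2)^6 = 126 / 64 = 63/32 = 1.96875.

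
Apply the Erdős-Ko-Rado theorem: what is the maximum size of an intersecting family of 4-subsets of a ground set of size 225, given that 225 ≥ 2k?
max |F| = C(224, 3) = 1848224

Erdős-Ko-Rado (1961): when n ≥ 2k, max |F| = C(n−1, k−1). The bound is attained by the star {A : i ∈ A} for any fixed i ∈ [n]. Here C(225−1, 4−1) = C(224, 3) = 1848224.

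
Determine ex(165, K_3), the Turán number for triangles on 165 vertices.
ex(165, K_3) = ⌊165^2/4⌋ = 6806

Mantel (1907): a triangle-free graph on n vertices has at most ⌊n^2/4⌋ edges, with equality for the complete bipartite graph K_{⌊n/2⌋, ⌈n/2⌉}. For n = 165: ⌊165^2/4⌋ = ⌊27225/4⌋ = 6806. The extremal graph is K_{82, 83}, which has 82·83 = 6806 edges.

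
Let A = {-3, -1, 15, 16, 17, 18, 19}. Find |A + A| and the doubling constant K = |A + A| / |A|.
K = |A + A| / |A| = 19/7

Enumerate A + A = {a + b : a, b ∈ A}. With |A| = 7, there are |A|^2 = 49 ordered sum pairs; collecting distinct values, A + A = {-6, -4, -2, 12, 13, 14, 15, 16, 17, 18, 30, 31, 32, 33, 34, 35, 36, 37, 38}, so |A + A| = 19. Thus K = 19/7. For comparison, the minimum possible |A + A| over all 7-element sets is 2·7 − 1 = 13 (so min K = 13/7), attained only by arithmetic progressions.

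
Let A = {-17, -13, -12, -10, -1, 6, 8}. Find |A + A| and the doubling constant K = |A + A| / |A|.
K = |A + A| / |A| = 25/7

Enumerate A + A = {a + b : a, b ∈ A}. With |A| = 7, there are |A|^2 = 49 ordered sum pairs; collecting distinct values, A + A = {-34, -30, -29, -27, -26, -25, -24, -23, -22, -20, -18, -14, -13, -11, -9, -7, -6, -5, -4, -2, 5, 7, 12, 14, 16}, so |A + A| = 25. Thus K = 25/7. For comparison, the minimum possible |A + A| over all 7-element sets is 2·7 − 1 = 13 (so min K = 13/7), attained only by arithmetic progressions.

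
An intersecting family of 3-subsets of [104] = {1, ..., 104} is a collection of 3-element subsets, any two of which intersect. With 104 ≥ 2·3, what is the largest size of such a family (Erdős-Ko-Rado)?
max |F| = C(103, 2) = 5253

Erdős-Ko-Rado (1961): when n ≥ 2k, max |F| = C(n−1, k−1). The bound is attained by the star {A : i ∈ A} for any fixed i ∈ [n]. Here C(104−1, 3−1) = C(103, 2) = 5253.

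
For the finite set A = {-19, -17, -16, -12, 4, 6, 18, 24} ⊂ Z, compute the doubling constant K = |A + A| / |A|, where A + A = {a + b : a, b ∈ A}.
K = |A + A| / |A| = 33/8

Enumerate A + A = {a + b : a, b ∈ A}. With |A| = 8, there are |A|^2 = 64 ordered sum pairs; collecting distinct values, A + A = {-38, -36, -35, -34, -33, -32, -31, -29, -28, -24, -15, -13, -12, -11, -10, -8, -6, -1, 1, 2, 5, 6, 7, 8, 10, 12, 22, 24, 28, 30, 36, 42, 48}, so |A + A| = 33. Thus K = 33/8. For comparison, the minimum possible |A + A| over all 8-element sets is 2·8 − 1 = 15 (so min K = 15/8), attained only by arithmetic progressions.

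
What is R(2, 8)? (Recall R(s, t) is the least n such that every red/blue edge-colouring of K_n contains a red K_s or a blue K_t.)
R(2, 8) = 8

R(2, k) = k for all k ≥ 2: in a 2-colouring of K_k, either some edge is red (a red K_2) or all edges are blue (a blue K_k). And K_{7} coloured all-blue has no blue K_8, so R(2, 8) > 7. Hence R(2, 8) = 8.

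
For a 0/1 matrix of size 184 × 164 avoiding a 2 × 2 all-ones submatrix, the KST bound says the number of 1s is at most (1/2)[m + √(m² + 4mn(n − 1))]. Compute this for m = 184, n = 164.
z(184, 164; 2, 2) ≤ (1/2)[184 + √(184² + 4·184·164·163)] = (1/2)[184 + √19708608] = 2311.7189

Kővári–Sós–Turán: let r_1, ..., r_184 be the row sums and z = Σ r_i the total number of 1s. Each pair of columns can share at most one row with both entries 1 (else a 2×2 all-ones block appears), so Σ_i C(r_i, 2) ≤ C(164, 2) = 13366. By convexity Σ_i C(r_i, 2) ≥ 184·C(z/184, 2) = z(z − 184)/(2·184), giving z² − 184z − 184·164·163 ≤ 0 and hence z ≤ (1/2)[184 + √(33856 + 4·4918688)] = (1/2)[184 + √19708608] ≈ (1/2)(184 + 4439.4378) = 2311.7189.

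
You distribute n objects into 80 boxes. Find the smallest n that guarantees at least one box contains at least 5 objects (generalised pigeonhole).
n = (5 − 1)·80 + 1 = 321

By the generalised pigeonhole principle, to guarantee some box contains ≥ r objects we need more than (r − 1) · k objects total. Threshold: n = (r − 1) · k + 1. With r = 5 and k = 80: n = 4 · 80 + 1 = 320 + 1 = 321. For n = 320 = 4 · 80, we can put exactly 4 objects in every box, avoiding 5 in any single one — so 321 is tight.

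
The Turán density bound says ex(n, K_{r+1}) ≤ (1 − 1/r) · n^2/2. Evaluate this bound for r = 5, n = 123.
Turán density bound = (4/5) · 123^2/2 = 30258/5 ≈ 6051.6

Turán's theorem: ex(n, K_{r+1}) is achieved by the complete r-partite Turán graph T(n, r) with parts as balanced as possible, and is at most (1 − 1/r) · n^2/2. For r = 5, n = 123: the density bound is (4/5) · 15129/2 = 30258/5 ≈ 6051.6. The integer-valued extremum is e(T(123, 5)) = 6051, which is strictly less than the density bound 30258/5 since 5 ∤ 123 (the parts of T(123, 5) cannot all be equal).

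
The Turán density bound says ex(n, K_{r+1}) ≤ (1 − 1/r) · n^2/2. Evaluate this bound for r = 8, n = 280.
Turán density bound = (7/8) · 280^2/2 = 34300

Turán's theorem: ex(n, K_{r+1}) is achieved by the complete r-partite Turán graph T(n, r) with parts as balanced as possible, and is at most (1 − 1/r) · n^2/2. For r = 8, n = 280: the density bound is (7/8) · 78400/2 = 34300. Since 8 ∣ 280, the Turán graph T(280, 8) has parts of equal size 35, and its edge count e(T(280, 8)) = 34300 attains the density bound exactly.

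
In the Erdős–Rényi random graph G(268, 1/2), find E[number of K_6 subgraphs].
E[# K_6] = C(268, 6) · (1/2)^C(6, 2) = 486408039964 / 2^15 = 121602009991/8192 ≈ 14843995.360229

For each 6-subset S of vertices (there are C(268, 6) = 486408039964 such S), let X_S = 1 if S induces a K_6 (all C(6, 2) = 15 edges present). Then P(X_S = 1) = (1/2)^15 = 1/32768. By linearity of expectation, E[# K_6] = C(268, 6) · (1/2)^15 = 486408039964 / 32768 = 121602009991/8192 ≈ 14843995.360229.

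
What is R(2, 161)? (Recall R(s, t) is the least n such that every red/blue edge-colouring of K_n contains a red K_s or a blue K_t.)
R(2, 161) = 161

R(2, k) = k for all k ≥ 2: in a 2-colouring of K_k, either some edge is red (a red K_2) or all edges are blue (a blue K_k). And K_{160} coloured all-blue has no blue K_161, so R(2, 161) > 160. Hence R(2, 161) = 161.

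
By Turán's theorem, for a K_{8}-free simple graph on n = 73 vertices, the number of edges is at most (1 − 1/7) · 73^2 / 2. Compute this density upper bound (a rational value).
Turán density bound = (6/7) · 73^2/2 = 15987/7 ≈ 2283.8571

Turán's theorem: ex(n, K_{r+1}) is achieved by the complete r-partite Turán graph T(n, r) with parts as balanced as possible, and is at most (1 − 1/r) · n^2/2. For r = 7, n = 73: the density bound is (6/7) · 5329/2 = 15987/7 ≈ 2283.8571. The integer-valued extremum is e(T(73, 7)) = 2283, which is strictly less than the density bound 15987/7 since 7 ∤ 73 (the parts of T(73, 7) cannot all be equal).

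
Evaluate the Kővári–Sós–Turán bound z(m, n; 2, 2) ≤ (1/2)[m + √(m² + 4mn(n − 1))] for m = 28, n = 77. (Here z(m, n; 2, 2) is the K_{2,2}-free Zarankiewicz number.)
z(28, 77; 2, 2) ≤ (1/2)[28 + √(28² + 4·28·77·76)] = (1/2)[28 + √656208] = 419.0333

Kővári–Sós–Turán: let r_1, ..., r_28 be the row sums and z = Σ r_i the total number of 1s. Each pair of columns can share at most one row with both entries 1 (else a 2×2 all-ones block appears), so Σ_i C(r_i, 2) ≤ C(77, 2) = 2926. By convexity Σ_i C(r_i, 2) ≥ 28·C(z/28, 2) = z(z − 28)/(2·28), giving z² − 28z − 28·77·76 ≤ 0 and hence z ≤ (1/2)[28 + √(784 + 4·163856)] = (1/2)[28 + √656208] ≈ (1/2)(28 + 810.0667) = 419.0333.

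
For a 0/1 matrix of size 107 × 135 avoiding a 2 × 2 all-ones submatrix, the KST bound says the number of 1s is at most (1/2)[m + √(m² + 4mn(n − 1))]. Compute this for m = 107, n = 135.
z(107, 135; 2, 2) ≤ (1/2)[107 + √(107² + 4·107·135·134)] = (1/2)[107 + √7753969] = 1445.7975

Kővári–Sós–Turán: let r_1, ..., r_107 be the row sums and z = Σ r_i the total number of 1s. Each pair of columns can share at most one row with both entries 1 (else a 2×2 all-ones block appears), so Σ_i C(r_i, 2) ≤ C(135, 2) = 9045. By convexity Σ_i C(r_i, 2) ≥ 107·C(z/107, 2) = z(z − 107)/(2·107), giving z² − 107z − 107·135·134 ≤ 0 and hence z ≤ (1/2)[107 + √(11449 + 4·1935630)] = (1/2)[107 + √7753969] ≈ (1/2)(107 + 2784.5949) = 1445.7975.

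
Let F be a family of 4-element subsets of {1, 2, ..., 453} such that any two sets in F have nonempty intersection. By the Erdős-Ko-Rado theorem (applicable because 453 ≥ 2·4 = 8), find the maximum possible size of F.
max |F| = C(452, 3) = 15288900

The Erdős-Ko-Rado theorem states: for n ≥ 2k, an intersecting family of k-subsets of an n-element set has size at most C(n − 1, k − 1), with equality for 'star' families {A ⊆ [n] : |A| = k, i ∈ A} (fix an element i). For n = 453, k = 4: C(452, 3) = 15288900.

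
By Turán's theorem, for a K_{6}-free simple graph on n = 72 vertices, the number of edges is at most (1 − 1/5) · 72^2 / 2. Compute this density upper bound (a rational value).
Turán density bound = (4/5) · 72^2/2 = 10368/5 ≈ 2073.6

Turán's theorem: ex(n, K_{r+1}) is achieved by the complete r-partite Turán graph T(n, r) with parts as balanced as possible, and is at most (1 − 1/r) · n^2/2. For r = 5, n = 72: the density bound is (4/5) · 5184/2 = 10368/5 ≈ 2073.6. The integer-valued extremum is e(T(72, 5)) = 2073, which is strictly less than the density bound 10368/5 since 5 ∤ 72 (the parts of T(72, 5) cannot all be equal).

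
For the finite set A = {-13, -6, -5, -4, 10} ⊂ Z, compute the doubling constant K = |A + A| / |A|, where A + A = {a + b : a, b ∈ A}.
K = |A + A| / |A| = 14/5

Enumerate A + A = {a + b : a, b ∈ A}. With |A| = 5, there are |A|^2 = 25 ordered sum pairs; collecting distinct values, A + A = {-26, -19, -18, -17, -12, -11, -10, -9, -8, -3, 4, 5, 6, 20}, so |A + A| = 14. Thus K = 14/5. For comparison, the minimum possible |A + A| over all 5-element sets is 2·5 − 1 = 9 (so min K = 9/5), attained only by arithmetic progressions.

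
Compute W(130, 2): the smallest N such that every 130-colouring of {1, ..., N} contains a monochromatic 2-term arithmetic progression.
W(130, 2) = 130 + 1 = 131

A 2-term AP is any pair of integers, so a monochromatic 2-AP exists iff some colour is used at least twice. With 130 colours, the colouring i ↦ i on {1, ..., 130} uses each colour once, avoiding any monochromatic pair, so W(130, 2) > 130. For {1, ..., 131}, pigeonhole forces two integers of the same colour, which form a monochromatic 2-AP. Hence W(130, 2) = 131.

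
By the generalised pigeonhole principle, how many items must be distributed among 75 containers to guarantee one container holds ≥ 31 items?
n = (31 − 1)·75 + 1 = 2251

By the generalised pigeonhole principle, to guarantee some box contains ≥ r objects we need more than (r − 1) · k objects total. Threshold: n = (r − 1) · k + 1. With r = 31 and k = 75: n = 30 · 75 + 1 = 2250 + 1 = 2251. For n = 2250 = 30 · 75, we can put exactly 30 objects in every box, avoiding 31 in any single one — so 2251 is tight.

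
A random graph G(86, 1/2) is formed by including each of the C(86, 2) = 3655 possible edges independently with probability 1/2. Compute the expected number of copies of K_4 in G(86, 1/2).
E[# K_4] = C(86, 4) · (1/2)^C(4, 2) = 2123555 / 2^6 = 33180.546875

For each 4-subset S of vertices (there are C(86, 4) = 2123555 such S), let X_S = 1 if S induces a K_4 (all C(4, 2) = 6 edges present). Then P(X_S = 1) = (1/2)^6 = 1/64. By linearity of expectation, E[# K_4] = C(86, 4) · (1/2)^6 = 2123555 / 64 = 33180.546875.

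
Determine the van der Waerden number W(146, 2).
W(146, 2) = 146 + 1 = 147

A 2-term AP is any pair of integers, so a monochromatic 2-AP exists iff some colour is used at least twice. With 146 colours, the colouring i ↦ i on {1, ..., 146} uses each colour once, avoiding any monochromatic pair, so W(146, 2) > 146. For {1, ..., 147}, pigeonhole forces two integers of the same colour, which form a monochromatic 2-AP. Hence W(146, 2) = 147.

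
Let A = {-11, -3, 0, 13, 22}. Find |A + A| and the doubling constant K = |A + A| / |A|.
K = |A + A| / |A| = 15/5 = 3

Enumerate A + A = {a + b : a, b ∈ A}. With |A| = 5, there are |A|^2 = 25 ordered sum pairs; collecting distinct values, A + A = {-22, -14, -11, -6, -3, 0, 2, 10, 11, 13, 19, 22, 26, 35, 44}, so |A + A| = 15. Thus K = 15/5 = 3. For comparison, the minimum possible |A + A| over all 5-element sets is 2·5 − 1 = 9 (so min K = 9/5), attained only by arithmetic progressions.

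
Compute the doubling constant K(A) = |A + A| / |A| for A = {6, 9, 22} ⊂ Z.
K = |A + A| / |A| = 6/3 = 2

Enumerate A + A = {a + b : a, b ∈ A}. With |A| = 3, there are |A|^2 = 9 ordered sum pairs; collecting distinct values, A + A = {12, 15, 18, 28, 31, 44}, so |A + A| = 6. Thus K = 6/3 = 2. For comparison, the minimum possible |A + A| over all 3-element sets is 2·3 − 1 = 5 (so min K = 5/3), attained only by arithmetic progressions.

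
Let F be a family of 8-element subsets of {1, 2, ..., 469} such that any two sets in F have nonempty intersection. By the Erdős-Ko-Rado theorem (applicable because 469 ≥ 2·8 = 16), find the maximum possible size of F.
max |F| = C(468, 7) = 932635653350544

Erdős-Ko-Rado (1961): when n ≥ 2k, max |F| = C(n−1, k−1). The bound is attained by the star {A : i ∈ A} for any fixed i ∈ [n]. Here C(469−1, 8−1) = C(468, 7) = 932635653350544.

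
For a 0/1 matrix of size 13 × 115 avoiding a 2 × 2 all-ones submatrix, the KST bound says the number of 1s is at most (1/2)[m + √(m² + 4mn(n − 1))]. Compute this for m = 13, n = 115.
z(13, 115; 2, 2) ≤ (1/2)[13 + √(13² + 4·13·115·114)] = (1/2)[13 + √681889] = 419.3829

Kővári–Sós–Turán: let r_1, ..., r_13 be the row sums and z = Σ r_i the total number of 1s. Each pair of columns can share at most one row with both entries 1 (else a 2×2 all-ones block appears), so Σ_i C(r_i, 2) ≤ C(115, 2) = 6555. By convexity Σ_i C(r_i, 2) ≥ 13·C(z/13, 2) = z(z − 13)/(2·13), giving z² − 13z − 13·115·114 ≤ 0 and hence z ≤ (1/2)[13 + √(169 + 4·170430)] = (1/2)[13 + √681889] ≈ (1/2)(13 + 825.7657) = 419.3829.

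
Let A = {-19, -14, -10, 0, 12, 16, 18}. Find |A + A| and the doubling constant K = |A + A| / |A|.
K = |A + A| / |A| = 27/7

Enumerate A + A = {a + b : a, b ∈ A}. With |A| = 7, there are |A|^2 = 49 ordered sum pairs; collecting distinct values, A + A = {-38, -33, -29, -28, -24, -20, -19, -14, -10, -7, -3, -2, -1, 0, 2, 4, 6, 8, 12, 16, 18, 24, 28, 30, 32, 34, 36}, so |A + A| = 27. Thus K = 27/7. For comparison, the minimum possible |A + A| over all 7-element sets is 2·7 − 1 = 13 (so min K = 13/7), attained only by arithmetic progressions.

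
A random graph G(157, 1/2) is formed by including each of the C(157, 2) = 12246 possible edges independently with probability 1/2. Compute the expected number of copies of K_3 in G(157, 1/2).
E[# K_3] = C(157, 3) · (1/2)^C(3, 2) = 632710 / 2^3 = 316355/4 = 79088.75

For each 3-subset S of vertices (there are C(157, 3) = 632710 such S), let X_S = 1 if S induces a K_3 (all C(3, 2) = 3 edges present). Then P(X_S = 1) = (1/2)^3 = 1/8. By linearity of expectation, E[# K_3] = C(157, 3) · (1/2)^3 = 632710 / 8 = 316355/4 = 79088.75.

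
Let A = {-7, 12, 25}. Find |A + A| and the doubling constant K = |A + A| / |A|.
K = |A + A| / |A| = 6/3 = 2

Enumerate A + A = {a + b : a, b ∈ A}. With |A| = 3, there are |A|^2 = 9 ordered sum pairs; collecting distinct values, A + A = {-14, 5, 18, 24, 37, 50}, so |A + A| = 6. Thus K = 6/3 = 2. For comparison, the minimum possible |A + A| over all 3-element sets is 2·3 − 1 = 5 (so min K = 5/3), attained only by arithmetic progressions.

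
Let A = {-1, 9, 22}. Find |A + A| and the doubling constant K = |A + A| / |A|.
K = |A + A| / |A| = 6/3 = 2

Enumerate A + A = {a + b : a, b ∈ A}. With |A| = 3, there are |A|^2 = 9 ordered sum pairs; collecting distinct values, A + A = {-2, 8, 18, 21, 31, 44}, so |A + A| = 6. Thus K = 6/3 = 2. For comparison, the minimum possible |A + A| over all 3-element sets is 2·3 − 1 = 5 (so min K = 5/3), attained only by arithmetic progressions.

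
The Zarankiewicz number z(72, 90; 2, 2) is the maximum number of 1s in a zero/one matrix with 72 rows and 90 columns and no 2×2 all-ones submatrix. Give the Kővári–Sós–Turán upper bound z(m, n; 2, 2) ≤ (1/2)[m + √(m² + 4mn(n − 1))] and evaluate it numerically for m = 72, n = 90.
z(72, 90; 2, 2) ≤ (1/2)[72 + √(72² + 4·72·90·89)] = (1/2)[72 + √2312064] = 796.2736

Kővári–Sós–Turán: let r_1, ..., r_72 be the row sums and z = Σ r_i the total number of 1s. Each pair of columns can share at most one row with both entries 1 (else a 2×2 all-ones block appears), so Σ_i C(r_i, 2) ≤ C(90, 2) = 4005. By convexity Σ_i C(r_i, 2) ≥ 72·C(z/72, 2) = z(z − 72)/(2·72), giving z² − 72z − 72·90·89 ≤ 0 and hence z ≤ (1/2)[72 + √(5184 + 4·576720)] = (1/2)[72 + √2312064] ≈ (1/2)(72 + 1520.5473) = 796.2736.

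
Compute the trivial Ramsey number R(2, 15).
R(2, 15) = 15

R(2, k) = k for all k ≥ 2: in a 2-colouring of K_k, either some edge is red (a red K_2) or all edges are blue (a blue K_k). And K_{14} coloured all-blue has no blue K_15, so R(2, 15) > 14. Hence R(2, 15) = 15.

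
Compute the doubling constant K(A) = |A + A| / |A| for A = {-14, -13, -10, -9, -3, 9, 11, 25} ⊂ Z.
K = |A + A| / |A| = 34/8 = 17/4

Enumerate A + A = {a + b : a, b ∈ A}. With |A| = 8, there are |A|^2 = 64 ordered sum pairs; collecting distinct values, A + A = {-28, -27, -26, -24, -23, -22, -20, -19, -18, -17, -16, -13, -12, -6, -5, -4, -3, -2, -1, 0, 1, 2, 6, 8, 11, 12, 15, 16, 18, 20, 22, 34, 36, 50}, so |A + A| = 34. Thus K = 34/8 = 17/4. For comparison, the minimum possible |A + A| over all 8-element sets is 2·8 − 1 = 15 (so min K = 15/8), attained only by arithmetic progressions.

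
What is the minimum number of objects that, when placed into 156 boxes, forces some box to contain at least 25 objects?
n = (25 − 1)·156 + 1 = 3745

By the generalised pigeonhole principle, to guarantee some box contains ≥ r objects we need more than (r − 1) · k objects total. Threshold: n = (r − 1) · k + 1. With r = 25 and k = 156: n = 24 · 156 + 1 = 3744 + 1 = 3745. For n = 3744 = 24 · 156, we can put exactly 24 objects in every box, avoiding 25 in any single one — so 3745 is tight.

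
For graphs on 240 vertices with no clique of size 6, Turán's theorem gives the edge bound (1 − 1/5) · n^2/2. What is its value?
Turán density bound = (4/5) · 240^2/2 = 23040

Turán's theorem: ex(n, K_{r+1}) is achieved by the complete r-partite Turán graph T(n, r) with parts as balanced as possible, and is at most (1 − 1/r) · n^2/2. For r = 5, n = 240: the density bound is (4/5) · 57600/2 = 23040. Since 5 ∣ 240, the Turán graph T(240, 5) has parts of equal size 48, and its edge count e(T(240, 5)) = 23040 attains the density bound exactly.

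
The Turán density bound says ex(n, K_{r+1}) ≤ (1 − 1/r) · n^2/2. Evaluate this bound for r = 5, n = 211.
Turán density bound = (4/5) · 211^2/2 = 89042/5 ≈ 17808.4

Turán's theorem: ex(n, K_{r+1}) is achieved by the complete r-partite Turán graph T(n, r) with parts as balanced as possible, and is at most (1 − 1/r) · n^2/2. For r = 5, n = 211: the density bound is (4/5) · 44521/2 = 89042/5 ≈ 17808.4. The integer-valued extremum is e(T(211, 5)) = 17808, which is strictly less than the density bound 89042/5 since 5 ∤ 211 (the parts of T(211, 5) cannot all be equal).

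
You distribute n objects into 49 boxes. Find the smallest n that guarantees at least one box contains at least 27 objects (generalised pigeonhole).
n = (27 − 1)·49 + 1 = 1275

By the generalised pigeonhole principle, to guarantee some box contains ≥ r objects we need more than (r − 1) · k objects total. Threshold: n = (r − 1) · k + 1. With r = 27 and k = 49: n = 26 · 49 + 1 = 1274 + 1 = 1275. For n = 1274 = 26 · 49, we can put exactly 26 objects in every box, avoiding 27 in any single one — so 1275 is tight.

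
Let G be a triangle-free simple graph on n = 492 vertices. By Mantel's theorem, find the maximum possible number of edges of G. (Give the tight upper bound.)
ex(492, K_3) = ⌊492^2/4⌋ = 60516

Mantel (1907): a triangle-free graph on n vertices has at most ⌊n^2/4⌋ edges, with equality for the complete bipartite graph K_{⌊n/2⌋, ⌈n/2⌉}. For n = 492: ⌊492^2/4⌋ = ⌊242064/4⌋ = 60516. The extremal graph is K_{246, 246}, which has 246·246 = 60516 edges.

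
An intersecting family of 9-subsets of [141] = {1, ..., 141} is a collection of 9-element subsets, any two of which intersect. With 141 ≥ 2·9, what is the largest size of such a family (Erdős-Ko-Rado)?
max |F| = C(140, 8) = 2985733783935

The Erdős-Ko-Rado theorem states: for n ≥ 2k, an intersecting family of k-subsets of an n-element set has size at most C(n − 1, k − 1), with equality for 'star' families {A ⊆ [n] : |A| = k, i ∈ A} (fix an element i). For n = 141, k = 9: C(140, 8) = 2985733783935.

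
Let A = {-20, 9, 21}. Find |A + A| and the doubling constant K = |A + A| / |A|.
K = |A + A| / |A| = 6/3 = 2

Enumerate A + A = {a + b : a, b ∈ A}. With |A| = 3, there are |A|^2 = 9 ordered sum pairs; collecting distinct values, A + A = {-40, -11, 1, 18, 30, 42}, so |A + A| = 6. Thus K = 6/3 = 2. For comparison, the minimum possible |A + A| over all 3-element sets is 2·3 − 1 = 5 (so min K = 5/3), attained only by arithmetic progressions.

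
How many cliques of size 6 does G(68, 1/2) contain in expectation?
E[# K_6] = C(68, 6) · (1/2)^C(6, 2) = 109453344 / 2^15 = 3420417/1024 ≈ 3340.250977

For each 6-subset S of vertices (there are C(68, 6) = 109453344 such S), let X_S = 1 if S induces a K_6 (all C(6, 2) = 15 edges present). Then P(X_S = 1) = (1/2)^15 = 1/32768. By linearity of expectation, E[# K_6] = C(68, 6) · (1/2)^15 = 109453344 / 32768 = 3420417/1024 ≈ 3340.250977.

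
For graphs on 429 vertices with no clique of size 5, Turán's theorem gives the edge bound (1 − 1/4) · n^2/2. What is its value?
Turán density bound = (3/4) · 429^2/2 = 552123/8 ≈ 69015.375

Turán's theorem: ex(n, K_{r+1}) is achieved by the complete r-partite Turán graph T(n, r) with parts as balanced as possible, and is at most (1 − 1/r) · n^2/2. For r = 4, n = 429: the density bound is (3/4) · 184041/2 = 552123/8 ≈ 69015.375. The integer-valued extremum is e(T(429, 4)) = 69015, which is strictly less than the density bound 552123/8 since 4 ∤ 429 (the parts of T(429, 4) cannot all be equal).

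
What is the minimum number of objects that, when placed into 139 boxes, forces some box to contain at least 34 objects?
n = (34 − 1)·139 + 1 = 4588

By the generalised pigeonhole principle, to guarantee some box contains ≥ r objects we need more than (r − 1) · k objects total. Threshold: n = (r − 1) · k + 1. With r = 34 and k = 139: n = 33 · 139 + 1 = 4587 + 1 = 4588. For n = 4587 = 33 · 139, we can put exactly 33 objects in every box, avoiding 34 in any single one — so 4588 is tight.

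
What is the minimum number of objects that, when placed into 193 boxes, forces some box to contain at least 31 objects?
n = (31 − 1)·193 + 1 = 5791

By the generalised pigeonhole principle, to guarantee some box contains ≥ r objects we need more than (r − 1) · k objects total. Threshold: n = (r − 1) · k + 1. With r = 31 and k = 193: n = 30 · 193 + 1 = 5790 + 1 = 5791. For n = 5790 = 30 · 193, we can put exactly 30 objects in every box, avoiding 31 in any single one — so 5791 is tight.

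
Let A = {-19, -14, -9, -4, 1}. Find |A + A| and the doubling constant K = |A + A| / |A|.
K = |A + A| / |A| = 9/5

Enumerate A + A = {a + b : a, b ∈ A}. With |A| = 5, there are |A|^2 = 25 ordered sum pairs; collecting distinct values, A + A = {-38, -33, -28, -23, -18, -13, -8, -3, 2}, so |A + A| = 9. Thus K = 9/5. Here |A + A| = 2|A| − 1 = 9, the minimum possible — so K = 9/5 is minimal, which holds iff A is an arithmetic progression.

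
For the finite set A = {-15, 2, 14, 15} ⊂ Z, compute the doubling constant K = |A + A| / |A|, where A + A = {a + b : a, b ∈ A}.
K = |A + A| / |A| = 10/4 = 5/2

Enumerate A + A = {a + b : a, b ∈ A}. With |A| = 4, there are |A|^2 = 16 ordered sum pairs; collecting distinct values, A + A = {-30, -13, -1, 0, 4, 16, 17, 28, 29, 30}, so |A + A| = 10. Thus K = 10/4 = 5/2. For comparison, the minimum possible |A + A| over all 4-element sets is 2·4 − 1 = 7 (so min K = 7/4), attained only by arithmetic progressions.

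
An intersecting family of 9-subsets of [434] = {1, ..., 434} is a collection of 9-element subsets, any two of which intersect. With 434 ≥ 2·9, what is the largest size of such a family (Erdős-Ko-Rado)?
max |F| = C(433, 8) = 28716756179068386

The Erdős-Ko-Rado theorem states: for n ≥ 2k, an intersecting family of k-subsets of an n-element set has size at most C(n − 1, k − 1), with equality for 'star' families {A ⊆ [n] : |A| = k, i ∈ A} (fix an element i). For n = 434, k = 9: C(433, 8) = 28716756179068386.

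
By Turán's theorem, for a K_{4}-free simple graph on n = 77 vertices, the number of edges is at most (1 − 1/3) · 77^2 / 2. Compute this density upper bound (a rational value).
Turán density bound = (2/3) · 77^2/2 = 5929/3 ≈ 1976.3333

Turán's theorem: ex(n, K_{r+1}) is achieved by the complete r-partite Turán graph T(n, r) with parts as balanced as possible, and is at most (1 − 1/r) · n^2/2. For r = 3, n = 77: the density bound is (2/3) · 5929/2 = 5929/3 ≈ 1976.3333. The integer-valued extremum is e(T(77, 3)) = 1976, which is strictly less than the density bound 5929/3 since 3 ∤ 77 (the parts of T(77, 3) cannot all be equal).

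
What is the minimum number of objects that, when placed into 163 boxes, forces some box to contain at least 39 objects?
n = (39 − 1)·163 + 1 = 6195

By the generalised pigeonhole principle, to guarantee some box contains ≥ r objects we need more than (r − 1) · k objects total. Threshold: n = (r − 1) · k + 1. With r = 39 and k = 163: n = 38 · 163 + 1 = 6194 + 1 = 6195. For n = 6194 = 38 · 163, we can put exactly 38 objects in every box, avoiding 39 in any single one — so 6195 is tight.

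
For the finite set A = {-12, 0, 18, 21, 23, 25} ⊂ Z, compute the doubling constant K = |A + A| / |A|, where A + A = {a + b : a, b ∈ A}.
K = |A + A| / |A| = 20/6 = 10/3

Enumerate A + A = {a + b : a, b ∈ A}. With |A| = 6, there are |A|^2 = 36 ordered sum pairs; collecting distinct values, A + A = {-24, -12, 0, 6, 9, 11, 13, 18, 21, 23, 25, 36, 39, 41, 42, 43, 44, 46, 48, 50}, so |A + A| = 20. Thus K = 20/6 = 10/3. For comparison, the minimum possible |A + A| over all 6-element sets is 2·6 − 1 = 11 (so min K = 11/6), attained only by arithmetic progressions.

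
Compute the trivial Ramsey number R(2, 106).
R(2, 106) = 106

R(2, k) = k for all k ≥ 2: in a 2-colouring of K_k, either some edge is red (a red K_2) or all edges are blue (a blue K_k). And K_{105} coloured all-blue has no blue K_106, so R(2, 106) > 105. Hence R(2, 106) = 106.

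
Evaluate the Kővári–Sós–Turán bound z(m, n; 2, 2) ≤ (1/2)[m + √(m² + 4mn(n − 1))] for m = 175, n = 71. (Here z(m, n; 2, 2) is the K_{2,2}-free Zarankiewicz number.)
z(175, 71; 2, 2) ≤ (1/2)[175 + √(175² + 4·175·71·70)] = (1/2)[175 + √3509625] = 1024.1997

Kővári–Sós–Turán: let r_1, ..., r_175 be the row sums and z = Σ r_i the total number of 1s. Each pair of columns can share at most one row with both entries 1 (else a 2×2 all-ones block appears), so Σ_i C(r_i, 2) ≤ C(71, 2) = 2485. By convexity Σ_i C(r_i, 2) ≥ 175·C(z/175, 2) = z(z − 175)/(2·175), giving z² − 175z − 175·71·70 ≤ 0 and hence z ≤ (1/2)[175 + √(30625 + 4·869750)] = (1/2)[175 + √3509625] ≈ (1/2)(175 + 1873.3993) = 1024.1997.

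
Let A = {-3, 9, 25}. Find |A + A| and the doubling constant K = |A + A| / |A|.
K = |A + A| / |A| = 6/3 = 2

Enumerate A + A = {a + b : a, b ∈ A}. With |A| = 3, there are |A|^2 = 9 ordered sum pairs; collecting distinct values, A + A = {-6, 6, 18, 22, 34, 50}, so |A + A| = 6. Thus K = 6/3 = 2. For comparison, the minimum possible |A + A| over all 3-element sets is 2·3 − 1 = 5 (so min K = 5/3), attained only by arithmetic progressions.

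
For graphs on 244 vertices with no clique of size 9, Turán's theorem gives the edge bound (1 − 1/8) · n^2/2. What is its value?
Turán density bound = (7/8) · 244^2/2 = 26047

Turán's theorem: ex(n, K_{r+1}) is achieved by the complete r-partite Turán graph T(n, r) with parts as balanced as possible, and is at most (1 − 1/r) · n^2/2. For r = 8, n = 244: the density bound is (7/8) · 59536/2 = 26047. The integer-valued extremum is e(T(244, 8)) = 26046, which is strictly less than the density bound 26047 since 8 ∤ 244 (the parts of T(244, 8) cannot all be equal).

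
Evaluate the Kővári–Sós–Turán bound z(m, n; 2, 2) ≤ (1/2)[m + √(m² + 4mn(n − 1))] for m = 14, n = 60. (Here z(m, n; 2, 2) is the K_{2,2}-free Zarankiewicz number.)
z(14, 60; 2, 2) ≤ (1/2)[14 + √(14² + 4·14·60·59)] = (1/2)[14 + √198436] = 229.7308

Kővári–Sós–Turán: let r_1, ..., r_14 be the row sums and z = Σ r_i the total number of 1s. Each pair of columns can share at most one row with both entries 1 (else a 2×2 all-ones block appears), so Σ_i C(r_i, 2) ≤ C(60, 2) = 1770. By convexity Σ_i C(r_i, 2) ≥ 14·C(z/14, 2) = z(z − 14)/(2·14), giving z² − 14z − 14·60·59 ≤ 0 and hence z ≤ (1/2)[14 + √(196 + 4·49560)] = (1/2)[14 + √198436] ≈ (1/2)(14 + 445.4616) = 229.7308.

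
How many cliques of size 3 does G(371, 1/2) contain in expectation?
E[# K_3] = C(371, 3) · (1/2)^C(3, 2) = 8442105 / 2^3 = 1055263.125

For each 3-subset S of vertices (there are C(371, 3) = 8442105 such S), let X_S = 1 if S induces a K_3 (all C(3, 2) = 3 edges present). Then P(X_S = 1) = (1/2)^3 = 1/8. By linearity of expectation, E[# K_3] = C(371, 3) · (1/2)^3 = 8442105 / 8 = 1055263.125.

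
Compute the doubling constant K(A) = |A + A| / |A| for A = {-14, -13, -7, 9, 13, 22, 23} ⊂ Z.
K = |A + A| / |A| = 27/7

Enumerate A + A = {a + b : a, b ∈ A}. With |A| = 7, there are |A|^2 = 49 ordered sum pairs; collecting distinct values, A + A = {-28, -27, -26, -21, -20, -14, -5, -4, -1, 0, 2, 6, 8, 9, 10, 15, 16, 18, 22, 26, 31, 32, 35, 36, 44, 45, 46}, so |A + A| = 27. Thus K = 27/7. For comparison, the minimum possible |A + A| over all 7-element sets is 2·7 − 1 = 13 (so min K = 13/7), attained only by arithmetic progressions.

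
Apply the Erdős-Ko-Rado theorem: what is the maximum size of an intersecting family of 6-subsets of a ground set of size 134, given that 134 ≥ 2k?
max |F| = C(133, 5) = 321402081

The Erdős-Ko-Rado theorem states: for n ≥ 2k, an intersecting family of k-subsets of an n-element set has size at most C(n − 1, k − 1), with equality for 'star' families {A ⊆ [n] : |A| = k, i ∈ A} (fix an element i). For n = 134, k = 6: C(133, 5) = 321402081.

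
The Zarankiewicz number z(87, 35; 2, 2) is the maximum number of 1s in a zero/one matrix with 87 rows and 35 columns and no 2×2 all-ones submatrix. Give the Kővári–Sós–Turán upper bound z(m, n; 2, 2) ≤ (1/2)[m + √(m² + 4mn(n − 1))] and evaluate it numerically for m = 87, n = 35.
z(87, 35; 2, 2) ≤ (1/2)[87 + √(87² + 4·87·35·34)] = (1/2)[87 + √421689] = 368.1879

Kővári–Sós–Turán: let r_1, ..., r_87 be the row sums and z = Σ r_i the total number of 1s. Each pair of columns can share at most one row with both entries 1 (else a 2×2 all-ones block appears), so Σ_i C(r_i, 2) ≤ C(35, 2) = 595. By convexity Σ_i C(r_i, 2) ≥ 87·C(z/87, 2) = z(z − 87)/(2·87), giving z² − 87z − 87·35·34 ≤ 0 and hence z ≤ (1/2)[87 + √(7569 + 4·103530)] = (1/2)[87 + √421689] ≈ (1/2)(87 + 649.3759) = 368.1879.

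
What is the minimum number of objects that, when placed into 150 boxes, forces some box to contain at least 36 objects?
n = (36 − 1)·150 + 1 = 5251

By the generalised pigeonhole principle, to guarantee some box contains ≥ r objects we need more than (r − 1) · k objects total. Threshold: n = (r − 1) · k + 1. With r = 36 and k = 150: n = 35 · 150 + 1 = 5250 + 1 = 5251. For n = 5250 = 35 · 150, we can put exactly 35 objects in every box, avoiding 36 in any single one — so 5251 is tight.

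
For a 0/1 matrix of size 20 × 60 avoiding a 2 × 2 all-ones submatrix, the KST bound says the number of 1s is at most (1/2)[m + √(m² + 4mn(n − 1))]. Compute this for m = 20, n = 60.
z(20, 60; 2, 2) ≤ (1/2)[20 + √(20² + 4·20·60·59)] = (1/2)[20 + √283600] = 276.2705

Kővári–Sós–Turán: let r_1, ..., r_20 be the row sums and z = Σ r_i the total number of 1s. Each pair of columns can share at most one row with both entries 1 (else a 2×2 all-ones block appears), so Σ_i C(r_i, 2) ≤ C(60, 2) = 1770. By convexity Σ_i C(r_i, 2) ≥ 20·C(z/20, 2) = z(z − 20)/(2·20), giving z² − 20z − 20·60·59 ≤ 0 and hence z ≤ (1/2)[20 + √(400 + 4·70800)] = (1/2)[20 + √283600] ≈ (1/2)(20 + 532.5411) = 276.2705.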